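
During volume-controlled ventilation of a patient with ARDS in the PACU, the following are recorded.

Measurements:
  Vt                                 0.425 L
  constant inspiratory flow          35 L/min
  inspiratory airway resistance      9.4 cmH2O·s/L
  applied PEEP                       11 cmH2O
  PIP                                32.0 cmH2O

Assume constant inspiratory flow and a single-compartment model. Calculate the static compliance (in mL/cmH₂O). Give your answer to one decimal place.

27.4

Flow: 35 L/min ÷ 60 = 0.5833 L/s.
Equation of motion (constant flow): PIP = Vt/C + R·V̇ + PEEP.
Vt/C = PIP − R·V̇ − PEEP = 32.0 − 9.4×0.5833 − 11 = 32.0 − 5.483 − 11 = 15.517 cmH2O.
C = Vt / 15.517 = 425 / 15.517 = 27.389 mL/cmH2O.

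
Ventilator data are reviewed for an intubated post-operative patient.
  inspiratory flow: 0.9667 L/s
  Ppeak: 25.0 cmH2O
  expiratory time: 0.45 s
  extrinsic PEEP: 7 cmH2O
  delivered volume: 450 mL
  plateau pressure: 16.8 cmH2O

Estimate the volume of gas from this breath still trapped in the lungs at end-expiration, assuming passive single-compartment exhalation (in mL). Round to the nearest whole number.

R = (PIP − Pplat)/V̇ = (25.0 − 16.8) / 0.9667 = 8.2/0.9667 = 8.482 cmH2O·s/L.
C = Vt/(Pplat − PEEP) = 450.0 / (16.8 − 7) = 450.0/9.8 = 45.918 mL/cmH2O.
τ = R × C = 8.482 × 0.04592 L/cmH2O = 0.3895 s.
Fraction remaining = e^(−Te/τ) = e^(−0.45/0.3895) = 0.315.
Trapped volume = 450.0 × 0.315 = 141.75 mL.

142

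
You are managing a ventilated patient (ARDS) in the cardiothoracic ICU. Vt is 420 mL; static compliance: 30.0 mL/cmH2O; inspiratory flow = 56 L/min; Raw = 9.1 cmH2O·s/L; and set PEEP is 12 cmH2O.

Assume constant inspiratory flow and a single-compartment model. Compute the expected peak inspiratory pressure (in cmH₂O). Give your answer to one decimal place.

Flow: 56 L/min ÷ 60 = 0.9333 L/s.
Equation of motion (constant flow): PIP = Vt/C + R·V̇ + PEEP.
PIP = 420/30.0 + 9.1×0.9333 + 12 = 14.0 + 8.493 + 12 = 34.493 cmH2O.

34.5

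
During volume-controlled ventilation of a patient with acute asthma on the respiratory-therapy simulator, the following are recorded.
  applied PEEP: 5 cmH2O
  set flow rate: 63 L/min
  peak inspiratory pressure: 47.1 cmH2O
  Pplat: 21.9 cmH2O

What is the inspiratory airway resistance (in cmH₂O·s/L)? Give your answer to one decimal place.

24.0

Flow: 63 L/min ÷ 60 = 1.05 L/s.
Raw = (PIP − Pplat) / flow = (47.1 − 21.9) / 1.05 = 25.2 / 1.05 = 24.0 cmH2O·s/L.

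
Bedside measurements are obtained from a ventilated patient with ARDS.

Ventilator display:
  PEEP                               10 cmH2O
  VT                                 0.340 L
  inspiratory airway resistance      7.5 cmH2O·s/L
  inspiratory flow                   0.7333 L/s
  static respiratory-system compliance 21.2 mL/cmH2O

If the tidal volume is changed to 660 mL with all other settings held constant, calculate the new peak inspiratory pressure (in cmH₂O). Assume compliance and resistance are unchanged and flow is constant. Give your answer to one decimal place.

PIP = Vt/C + R·V̇ + PEEP (constant-flow equation of motion).
Only the elastic term changes: ΔPIP = ΔVt / C = (660 − 340) / 21.2 = 15.094 cmH2O.
Original PIP = 340/21.2 + 7.5×0.7333 + 10 = 31.537 cmH2O; new PIP = 31.537 + (15.094) = 46.631 cmH2O.

46.6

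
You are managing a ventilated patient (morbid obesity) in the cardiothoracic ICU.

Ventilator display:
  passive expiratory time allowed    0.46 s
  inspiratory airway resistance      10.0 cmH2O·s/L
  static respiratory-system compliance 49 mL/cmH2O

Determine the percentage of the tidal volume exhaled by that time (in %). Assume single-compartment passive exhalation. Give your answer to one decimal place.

τ = R × C = 10.0 × 49 mL/cmH2O = 10.0 × 0.049 L/cmH2O = 0.49 s.
Passive exhalation: V(t)/V₀ = e^(−t/τ) = e^(−0.46/0.49) = 0.3911.
Fraction exhaled = 1 − 0.3911 = 0.6089 → 60.89%.

60.9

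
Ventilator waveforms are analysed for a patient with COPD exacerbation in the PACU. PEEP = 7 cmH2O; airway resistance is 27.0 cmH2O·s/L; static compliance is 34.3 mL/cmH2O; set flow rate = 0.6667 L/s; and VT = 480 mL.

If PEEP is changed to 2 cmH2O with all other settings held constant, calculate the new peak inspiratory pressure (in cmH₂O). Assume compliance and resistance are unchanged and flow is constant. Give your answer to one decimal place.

34.0

PIP = Vt/C + R·V̇ + PEEP (constant-flow equation of motion).
Only the baseline term changes: ΔPIP = ΔPEEP = 2 − 7 = -5.0 cmH2O.
Original PIP = 480/34.3 + 27.0×0.6667 + 7 = 38.995 cmH2O; new PIP = 38.995 + (-5.0) = 33.995 cmH2O.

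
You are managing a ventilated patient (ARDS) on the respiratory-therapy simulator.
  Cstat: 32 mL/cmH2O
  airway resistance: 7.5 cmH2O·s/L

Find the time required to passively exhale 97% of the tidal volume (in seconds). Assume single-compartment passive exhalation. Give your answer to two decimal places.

τ = R × C = 7.5 × 32 mL/cmH2O = 7.5 × 0.032 L/cmH2O = 0.24 s.
Exhaled fraction f = 1 − e^(−t/τ) → t = −τ·ln(1 − f) = −0.24·ln(0.03) = 0.8416 s.

0.84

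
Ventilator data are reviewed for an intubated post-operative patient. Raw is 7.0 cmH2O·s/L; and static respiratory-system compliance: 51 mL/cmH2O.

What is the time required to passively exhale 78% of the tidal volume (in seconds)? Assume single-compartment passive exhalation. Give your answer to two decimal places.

τ = R × C = 7.0 × 51 mL/cmH2O = 7.0 × 0.051 L/cmH2O = 0.357 s.
Exhaled fraction f = 1 − e^(−t/τ) → t = −τ·ln(1 − f) = −0.357·ln(0.22) = 0.5405 s.

0.54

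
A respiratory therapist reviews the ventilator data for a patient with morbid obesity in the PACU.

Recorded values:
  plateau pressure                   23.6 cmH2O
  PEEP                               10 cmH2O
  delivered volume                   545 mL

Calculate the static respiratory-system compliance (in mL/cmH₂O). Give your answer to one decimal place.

Cstat = Vt / (Pplat − PEEP) = 545 / (23.6 − 10) = 545 / 13.6 = 40.074 mL/cmH2O.

40.1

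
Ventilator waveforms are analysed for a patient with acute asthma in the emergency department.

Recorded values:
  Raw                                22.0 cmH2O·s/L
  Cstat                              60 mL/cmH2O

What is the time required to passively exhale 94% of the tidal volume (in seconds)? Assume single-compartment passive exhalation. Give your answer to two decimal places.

τ = R × C = 22.0 × 60 mL/cmH2O = 22.0 × 0.060 L/cmH2O = 1.32 s.
Exhaled fraction f = 1 − e^(−t/τ) → t = −τ·ln(1 − f) = −1.32·ln(0.06) = 3.714 s.

3.71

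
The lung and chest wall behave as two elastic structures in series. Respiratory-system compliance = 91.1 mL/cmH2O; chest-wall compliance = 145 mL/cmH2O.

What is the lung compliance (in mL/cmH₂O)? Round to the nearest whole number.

245

1/CL = 1/Crs − 1/Ccw.
1/CL = 1/91.1 − 1/145 = 0.00408.
CL = 245.1 mL/cmH2O.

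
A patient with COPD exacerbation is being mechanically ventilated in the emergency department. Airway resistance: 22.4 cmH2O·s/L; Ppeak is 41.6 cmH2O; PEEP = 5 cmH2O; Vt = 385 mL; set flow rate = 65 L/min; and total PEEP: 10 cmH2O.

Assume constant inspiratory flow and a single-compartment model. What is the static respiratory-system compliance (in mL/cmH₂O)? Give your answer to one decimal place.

Flow: 65 L/min ÷ 60 = 1.0833 L/s.
Total PEEP = 10 cmH2O (set 5 + intrinsic 5); this is the baseline alveolar pressure.
Equation of motion (constant flow): PIP = Vt/C + R·V̇ + PEEP.
Vt/C = PIP − R·V̇ − PEEP = 41.6 − 22.4×1.0833 − 10 = 41.6 − 24.266 − 10 = 7.334 cmH2O.
C = Vt / 7.334 = 385 / 7.334 = 52.495 mL/cmH2O.

52.5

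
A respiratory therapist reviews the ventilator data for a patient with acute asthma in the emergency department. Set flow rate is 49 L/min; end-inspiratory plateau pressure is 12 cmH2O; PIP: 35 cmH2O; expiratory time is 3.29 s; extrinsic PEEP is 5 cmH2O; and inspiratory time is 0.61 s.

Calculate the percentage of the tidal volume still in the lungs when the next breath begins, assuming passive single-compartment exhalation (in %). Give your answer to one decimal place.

Flow: 49 L/min ÷ 60 = 0.8167 L/s.
Vt = flow × Ti = 0.8167 L/s × 0.61 s × 1000 mL/L = 498.19 mL.
R = (PIP − Pplat)/V̇ = (35 − 12) / 0.8167 = 23.0/0.8167 = 28.162 cmH2O·s/L.
C = Vt/(Pplat − PEEP) = 498.19 / (12 − 5) = 498.19/7.0 = 71.17 mL/cmH2O.
τ = R × C = 28.162 × 0.07117 L/cmH2O = 2.004 s.
Fraction remaining at end-expiration = e^(−Te/τ) = e^(−3.29/2.004) = 0.1936 → 19.36%.

19.4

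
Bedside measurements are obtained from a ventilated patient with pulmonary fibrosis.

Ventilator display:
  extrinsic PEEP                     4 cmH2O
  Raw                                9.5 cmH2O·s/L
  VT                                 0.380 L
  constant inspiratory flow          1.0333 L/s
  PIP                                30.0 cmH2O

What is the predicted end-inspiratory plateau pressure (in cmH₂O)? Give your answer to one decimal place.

20.2

Pplat = PIP − Raw × flow = 30.0 − 9.5 × 1.0333 = 30.0 − 9.816 = 20.184 cmH2O.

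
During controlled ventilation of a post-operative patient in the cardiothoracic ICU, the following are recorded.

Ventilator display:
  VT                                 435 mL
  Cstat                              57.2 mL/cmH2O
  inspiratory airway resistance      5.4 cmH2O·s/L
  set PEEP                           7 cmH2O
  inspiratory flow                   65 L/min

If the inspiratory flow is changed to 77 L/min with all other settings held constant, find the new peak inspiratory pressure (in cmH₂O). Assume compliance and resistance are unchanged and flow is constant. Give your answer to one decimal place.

Flow: 65 L/min ÷ 60 = 1.0833 L/s.
New flow: 77 L/min ÷ 60 = 1.2833 L/s.
PIP = Vt/C + R·V̇ + PEEP (constant-flow equation of motion).
Only the resistive term changes: ΔPIP = R × ΔV̇ = 5.4 × (1.2833 − 1.0833) = 5.4 × 0.2 = 1.08 cmH2O.
Original PIP = 435/57.2 + 5.4×1.0833 + 7 = 20.455 cmH2O; new PIP = 20.455 + (1.08) = 21.535 cmH2O.

21.5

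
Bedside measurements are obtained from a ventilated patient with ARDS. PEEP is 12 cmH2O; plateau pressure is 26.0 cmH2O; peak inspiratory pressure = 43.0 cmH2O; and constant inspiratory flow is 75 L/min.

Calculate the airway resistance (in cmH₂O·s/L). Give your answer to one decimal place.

Flow: 75 L/min ÷ 60 = 1.25 L/s.
Raw = (PIP − Pplat) / flow = (43.0 − 26.0) / 1.25 = 17.0 / 1.25 = 13.6 cmH2O·s/L.

13.6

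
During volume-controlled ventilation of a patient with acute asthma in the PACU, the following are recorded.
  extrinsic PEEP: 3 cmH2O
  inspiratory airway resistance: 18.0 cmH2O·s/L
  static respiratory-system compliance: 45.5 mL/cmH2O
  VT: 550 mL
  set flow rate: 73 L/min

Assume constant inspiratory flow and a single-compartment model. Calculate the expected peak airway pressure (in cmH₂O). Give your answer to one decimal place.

Flow: 73 L/min ÷ 60 = 1.2167 L/s.
Equation of motion (constant flow): PIP = Vt/C + R·V̇ + PEEP.
PIP = 550/45.5 + 18.0×1.2167 + 3 = 12.088 + 21.901 + 3 = 36.989 cmH2O.

37.0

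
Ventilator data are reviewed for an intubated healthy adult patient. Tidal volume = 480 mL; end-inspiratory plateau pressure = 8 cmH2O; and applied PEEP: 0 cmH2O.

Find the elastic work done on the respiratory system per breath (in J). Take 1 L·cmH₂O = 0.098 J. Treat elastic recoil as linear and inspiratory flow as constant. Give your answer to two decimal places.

0.19

Elastic work ≈ ½ × (Pplat − PEEP) × Vt = 0.5 × (8 − 0) × 0.480 L = 0.5 × 8.0 × 0.480 = 1.92 L·cmH2O.
× 0.098 J/(L·cmH2O) → 0.1882 J.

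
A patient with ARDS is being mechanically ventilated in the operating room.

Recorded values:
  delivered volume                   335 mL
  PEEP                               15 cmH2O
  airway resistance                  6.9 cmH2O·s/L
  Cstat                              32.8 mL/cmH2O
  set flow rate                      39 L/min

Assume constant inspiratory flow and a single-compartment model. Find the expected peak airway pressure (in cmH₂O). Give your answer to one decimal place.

29.7

Flow: 39 L/min ÷ 60 = 0.65 L/s.
Equation of motion (constant flow): PIP = Vt/C + R·V̇ + PEEP.
PIP = 335/32.8 + 6.9×0.65 + 15 = 10.213 + 4.485 + 15 = 29.698 cmH2O.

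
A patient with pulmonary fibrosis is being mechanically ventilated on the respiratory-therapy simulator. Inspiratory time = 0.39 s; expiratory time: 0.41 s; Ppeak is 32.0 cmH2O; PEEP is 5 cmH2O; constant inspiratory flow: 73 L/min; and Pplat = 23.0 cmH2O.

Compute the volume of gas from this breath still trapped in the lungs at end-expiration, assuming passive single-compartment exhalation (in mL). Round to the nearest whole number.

58

Flow: 73 L/min ÷ 60 = 1.2167 L/s.
Vt = flow × Ti = 1.2167 L/s × 0.39 s × 1000 mL/L = 474.51 mL.
R = (PIP − Pplat)/V̇ = (32.0 − 23.0) / 1.2167 = 9.0/1.2167 = 7.397 cmH2O·s/L.
C = Vt/(Pplat − PEEP) = 474.51 / (23.0 − 5) = 474.51/18.0 = 26.362 mL/cmH2O.
τ = R × C = 7.397 × 0.02636 L/cmH2O = 0.195 s.
Fraction remaining = e^(−Te/τ) = e^(−0.41/0.195) = 0.1221.
Trapped volume = 474.51 × 0.1221 = 57.938 mL.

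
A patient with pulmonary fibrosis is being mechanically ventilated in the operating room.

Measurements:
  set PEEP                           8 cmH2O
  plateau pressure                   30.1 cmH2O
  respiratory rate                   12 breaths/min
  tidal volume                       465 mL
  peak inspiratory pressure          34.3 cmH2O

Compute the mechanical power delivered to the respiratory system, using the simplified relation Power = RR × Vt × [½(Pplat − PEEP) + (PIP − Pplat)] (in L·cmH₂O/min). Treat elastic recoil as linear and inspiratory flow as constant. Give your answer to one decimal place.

Per-breath work = Vt × [½(Pplat−PEEP) + (PIP−Pplat)] = 0.465 × [0.5×22.1 + 4.2] = 0.465 × 15.25 = 7.091 L·cmH2O.
Power = 12 × 7.091 = 85.092 L·cmH2O/min.

85.1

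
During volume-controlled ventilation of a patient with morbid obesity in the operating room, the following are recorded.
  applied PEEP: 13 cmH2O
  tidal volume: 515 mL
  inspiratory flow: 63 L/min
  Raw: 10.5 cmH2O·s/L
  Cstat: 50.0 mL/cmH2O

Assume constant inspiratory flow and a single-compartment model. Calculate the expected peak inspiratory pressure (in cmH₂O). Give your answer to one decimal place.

34.3

Flow: 63 L/min ÷ 60 = 1.05 L/s.
Equation of motion (constant flow): PIP = Vt/C + R·V̇ + PEEP.
PIP = 515/50.0 + 10.5×1.05 + 13 = 10.3 + 11.025 + 13 = 34.325 cmH2O.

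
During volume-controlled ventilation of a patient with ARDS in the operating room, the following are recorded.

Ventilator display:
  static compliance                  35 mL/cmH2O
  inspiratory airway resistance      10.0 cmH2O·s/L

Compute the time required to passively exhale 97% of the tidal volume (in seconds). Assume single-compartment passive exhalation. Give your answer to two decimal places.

τ = R × C = 10.0 × 35 mL/cmH2O = 10.0 × 0.035 L/cmH2O = 0.35 s.
Exhaled fraction f = 1 − e^(−t/τ) → t = −τ·ln(1 − f) = −0.35·ln(0.03) = 1.227 s.

1.23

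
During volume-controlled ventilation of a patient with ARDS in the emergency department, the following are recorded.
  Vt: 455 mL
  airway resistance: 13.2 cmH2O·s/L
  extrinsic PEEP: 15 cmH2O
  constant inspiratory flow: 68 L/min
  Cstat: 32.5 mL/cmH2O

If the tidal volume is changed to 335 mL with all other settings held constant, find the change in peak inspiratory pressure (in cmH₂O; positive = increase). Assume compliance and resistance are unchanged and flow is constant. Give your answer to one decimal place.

PIP = Vt/C + R·V̇ + PEEP (constant-flow equation of motion).
Only the elastic term changes: ΔPIP = ΔVt / C = (335 − 455) / 32.5 = -3.692 cmH2O.

-3.7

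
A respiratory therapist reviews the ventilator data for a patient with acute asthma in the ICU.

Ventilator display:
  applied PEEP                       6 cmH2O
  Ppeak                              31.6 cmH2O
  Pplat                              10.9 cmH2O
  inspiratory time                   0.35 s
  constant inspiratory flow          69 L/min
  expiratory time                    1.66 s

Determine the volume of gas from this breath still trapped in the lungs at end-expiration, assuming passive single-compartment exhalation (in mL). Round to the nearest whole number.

Flow: 69 L/min ÷ 60 = 1.15 L/s.
Vt = flow × Ti = 1.15 L/s × 0.35 s × 1000 mL/L = 402.5 mL.
R = (PIP − Pplat)/V̇ = (31.6 − 10.9) / 1.15 = 20.7/1.15 = 18.0 cmH2O·s/L.
C = Vt/(Pplat − PEEP) = 402.5 / (10.9 − 6) = 402.5/4.9 = 82.143 mL/cmH2O.
τ = R × C = 18.0 × 0.08214 L/cmH2O = 1.479 s.
Fraction remaining = e^(−Te/τ) = e^(−1.66/1.479) = 0.3255.
Trapped volume = 402.5 × 0.3255 = 131.01 mL.

131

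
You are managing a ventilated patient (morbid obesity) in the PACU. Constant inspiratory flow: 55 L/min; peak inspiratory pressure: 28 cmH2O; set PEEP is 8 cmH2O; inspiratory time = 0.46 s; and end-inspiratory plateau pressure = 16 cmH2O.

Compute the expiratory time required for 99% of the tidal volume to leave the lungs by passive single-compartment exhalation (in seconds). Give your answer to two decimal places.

Flow: 55 L/min ÷ 60 = 0.9167 L/s.
Vt = flow × Ti = 0.9167 L/s × 0.46 s × 1000 mL/L = 421.68 mL.
R = (PIP − Pplat)/V̇ = (28 − 16) / 0.9167 = 12.0/0.9167 = 13.09 cmH2O·s/L.
C = Vt/(Pplat − PEEP) = 421.68 / (16 − 8) = 421.68/8.0 = 52.71 mL/cmH2O.
τ = R × C = 13.09 × 0.05271 L/cmH2O = 0.69 s.
t = −τ·ln(1 − 0.99) = −0.69·ln(0.01) = 3.178 s.

3.18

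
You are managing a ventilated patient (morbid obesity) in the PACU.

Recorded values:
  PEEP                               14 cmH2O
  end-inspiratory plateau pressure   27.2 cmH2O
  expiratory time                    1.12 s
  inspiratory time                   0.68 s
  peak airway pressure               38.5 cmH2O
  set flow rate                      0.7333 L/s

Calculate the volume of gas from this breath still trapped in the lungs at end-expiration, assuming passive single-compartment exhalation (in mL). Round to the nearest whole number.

73

Vt = flow × Ti = 0.7333 L/s × 0.68 s × 1000 mL/L = 498.64 mL.
R = (PIP − Pplat)/V̇ = (38.5 − 27.2) / 0.7333 = 11.3/0.7333 = 15.41 cmH2O·s/L.
C = Vt/(Pplat − PEEP) = 498.64 / (27.2 − 14) = 498.64/13.2 = 37.776 mL/cmH2O.
τ = R × C = 15.41 × 0.03778 L/cmH2O = 0.5822 s.
Fraction remaining = e^(−Te/τ) = e^(−1.12/0.5822) = 0.1461.
Trapped volume = 498.64 × 0.1461 = 72.851 mL.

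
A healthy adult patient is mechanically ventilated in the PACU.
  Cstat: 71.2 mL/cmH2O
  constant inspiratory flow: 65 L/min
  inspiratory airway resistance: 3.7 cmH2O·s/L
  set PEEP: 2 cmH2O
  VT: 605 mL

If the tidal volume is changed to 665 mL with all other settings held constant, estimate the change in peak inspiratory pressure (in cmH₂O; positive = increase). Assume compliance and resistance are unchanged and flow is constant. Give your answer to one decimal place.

0.8

PIP = Vt/C + R·V̇ + PEEP (constant-flow equation of motion).
Only the elastic term changes: ΔPIP = ΔVt / C = (665 − 605) / 71.2 = 0.8427 cmH2O.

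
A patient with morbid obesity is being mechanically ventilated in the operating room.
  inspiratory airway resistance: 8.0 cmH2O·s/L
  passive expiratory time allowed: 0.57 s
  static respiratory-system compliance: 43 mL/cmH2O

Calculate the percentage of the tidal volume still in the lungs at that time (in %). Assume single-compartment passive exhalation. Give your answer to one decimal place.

19.1

τ = R × C = 8.0 × 43 mL/cmH2O = 8.0 × 0.043 L/cmH2O = 0.344 s.
Passive exhalation: V(t)/V₀ = e^(−t/τ) = e^(−0.57/0.344) = 0.1907.
Fraction remaining = 0.1907 → 19.07%.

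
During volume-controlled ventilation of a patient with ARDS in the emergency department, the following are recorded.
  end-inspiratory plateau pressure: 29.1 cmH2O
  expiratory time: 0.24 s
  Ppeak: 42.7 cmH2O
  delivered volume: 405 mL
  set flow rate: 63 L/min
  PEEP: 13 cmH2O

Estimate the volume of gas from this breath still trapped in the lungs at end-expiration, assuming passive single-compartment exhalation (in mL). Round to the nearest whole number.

194

Flow: 63 L/min ÷ 60 = 1.05 L/s.
R = (PIP − Pplat)/V̇ = (42.7 − 29.1) / 1.05 = 13.6/1.05 = 12.952 cmH2O·s/L.
C = Vt/(Pplat − PEEP) = 405.0 / (29.1 − 13) = 405.0/16.1 = 25.155 mL/cmH2O.
τ = R × C = 12.952 × 0.02516 L/cmH2O = 0.3259 s.
Fraction remaining = e^(−Te/τ) = e^(−0.24/0.3259) = 0.4788.
Trapped volume = 405.0 × 0.4788 = 193.91 mL.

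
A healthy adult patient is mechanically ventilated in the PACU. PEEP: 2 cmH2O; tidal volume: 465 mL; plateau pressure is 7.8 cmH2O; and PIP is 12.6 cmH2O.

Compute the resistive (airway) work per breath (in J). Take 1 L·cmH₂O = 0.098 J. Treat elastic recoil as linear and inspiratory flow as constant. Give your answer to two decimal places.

With constant inspiratory flow the resistive pressure is constant at PIP − Pplat = 12.6 − 7.8 = 4.8 cmH2O, so resistive work = 4.8 × 0.465 = 2.232 L·cmH2O.
× 0.098 J/(L·cmH2O) → 0.2187 J.

0.22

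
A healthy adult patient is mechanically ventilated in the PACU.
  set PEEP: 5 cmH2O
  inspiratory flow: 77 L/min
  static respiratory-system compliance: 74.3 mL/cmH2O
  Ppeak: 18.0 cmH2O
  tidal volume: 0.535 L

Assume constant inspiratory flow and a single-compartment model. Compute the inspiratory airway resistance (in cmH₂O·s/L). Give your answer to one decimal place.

4.5

Flow: 77 L/min ÷ 60 = 1.2833 L/s.
Equation of motion (constant flow): PIP = Vt/C + R·V̇ + PEEP.
R·V̇ = PIP − Vt/C − PEEP = 18.0 − 535/74.3 − 5 = 18.0 − 7.201 − 5 = 5.799 cmH2O.
R = 5.799 / 1.2833 = 4.519 cmH2O·s/L.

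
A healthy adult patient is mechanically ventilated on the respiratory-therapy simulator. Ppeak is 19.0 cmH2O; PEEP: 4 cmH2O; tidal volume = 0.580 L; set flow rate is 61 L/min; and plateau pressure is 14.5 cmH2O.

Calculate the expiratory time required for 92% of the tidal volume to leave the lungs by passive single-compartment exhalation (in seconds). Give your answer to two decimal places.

0.62

Flow: 61 L/min ÷ 60 = 1.0167 L/s.
R = (PIP − Pplat)/V̇ = (19.0 − 14.5) / 1.0167 = 4.5/1.0167 = 4.426 cmH2O·s/L.
C = Vt/(Pplat − PEEP) = 580.0 / (14.5 − 4) = 580.0/10.5 = 55.238 mL/cmH2O.
τ = R × C = 4.426 × 0.05524 L/cmH2O = 0.2445 s.
t = −τ·ln(1 − 0.92) = −0.2445·ln(0.08) = 0.6175 s.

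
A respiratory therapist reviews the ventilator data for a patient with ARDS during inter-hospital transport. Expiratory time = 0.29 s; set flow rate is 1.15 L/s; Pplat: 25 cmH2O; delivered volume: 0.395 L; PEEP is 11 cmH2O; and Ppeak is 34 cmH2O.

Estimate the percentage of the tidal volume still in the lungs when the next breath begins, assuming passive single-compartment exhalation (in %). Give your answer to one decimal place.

R = (PIP − Pplat)/V̇ = (34 − 25) / 1.15 = 9.0/1.15 = 7.826 cmH2O·s/L.
C = Vt/(Pplat − PEEP) = 395.0 / (25 − 11) = 395.0/14.0 = 28.214 mL/cmH2O.
τ = R × C = 7.826 × 0.02821 L/cmH2O = 0.2208 s.
Fraction remaining at end-expiration = e^(−Te/τ) = e^(−0.29/0.2208) = 0.2689 → 26.89%.

26.9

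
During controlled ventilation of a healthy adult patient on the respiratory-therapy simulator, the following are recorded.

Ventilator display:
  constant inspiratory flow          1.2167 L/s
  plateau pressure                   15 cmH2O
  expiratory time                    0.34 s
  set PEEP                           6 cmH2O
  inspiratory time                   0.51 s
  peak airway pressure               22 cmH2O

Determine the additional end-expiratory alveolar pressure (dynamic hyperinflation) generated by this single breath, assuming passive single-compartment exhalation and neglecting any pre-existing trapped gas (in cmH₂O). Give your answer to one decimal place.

Vt = flow × Ti = 1.2167 L/s × 0.51 s × 1000 mL/L = 620.52 mL.
R = (PIP − Pplat)/V̇ = (22 − 15) / 1.2167 = 7.0/1.2167 = 5.753 cmH2O·s/L.
C = Vt/(Pplat − PEEP) = 620.52 / (15 − 6) = 620.52/9.0 = 68.947 mL/cmH2O.
τ = R × C = 5.753 × 0.06895 L/cmH2O = 0.3967 s.
Fraction remaining = e^(−Te/τ) = e^(−0.34/0.3967) = 0.4244; trapped volume = 620.52 × 0.4244 = 263.35 mL.
Additional alveolar pressure from trapping ≈ V_trapped / C = 263.35 / 68.947 = 3.82 cmH2O.

3.8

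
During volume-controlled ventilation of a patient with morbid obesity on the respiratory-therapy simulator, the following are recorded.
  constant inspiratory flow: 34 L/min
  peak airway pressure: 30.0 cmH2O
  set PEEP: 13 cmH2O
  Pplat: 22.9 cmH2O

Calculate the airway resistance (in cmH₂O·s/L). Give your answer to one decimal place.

Flow: 34 L/min ÷ 60 = 0.5667 L/s.
Raw = (PIP − Pplat) / flow = (30.0 − 22.9) / 0.5667 = 7.1 / 0.5667 = 12.529 cmH2O·s/L.

12.5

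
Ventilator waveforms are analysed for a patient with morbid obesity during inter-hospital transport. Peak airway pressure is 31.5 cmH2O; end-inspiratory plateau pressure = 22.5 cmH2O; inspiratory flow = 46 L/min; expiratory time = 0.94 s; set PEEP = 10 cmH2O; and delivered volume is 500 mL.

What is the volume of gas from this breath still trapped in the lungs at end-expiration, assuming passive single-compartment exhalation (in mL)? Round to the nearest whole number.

68

Flow: 46 L/min ÷ 60 = 0.7667 L/s.
R = (PIP − Pplat)/V̇ = (31.5 − 22.5) / 0.7667 = 9.0/0.7667 = 11.739 cmH2O·s/L.
C = Vt/(Pplat − PEEP) = 500.0 / (22.5 − 10) = 500.0/12.5 = 40.0 mL/cmH2O.
τ = R × C = 11.739 × 0.04 L/cmH2O = 0.4696 s.
Fraction remaining = e^(−Te/τ) = e^(−0.94/0.4696) = 0.1351.
Trapped volume = 500.0 × 0.1351 = 67.55 mL.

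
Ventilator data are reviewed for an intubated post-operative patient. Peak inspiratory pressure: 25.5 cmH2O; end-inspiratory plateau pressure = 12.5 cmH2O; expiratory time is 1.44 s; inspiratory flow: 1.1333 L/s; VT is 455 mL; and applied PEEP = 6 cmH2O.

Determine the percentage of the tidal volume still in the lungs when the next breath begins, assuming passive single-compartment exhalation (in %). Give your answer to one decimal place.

R = (PIP − Pplat)/V̇ = (25.5 − 12.5) / 1.1333 = 13.0/1.1333 = 11.471 cmH2O·s/L.
C = Vt/(Pplat − PEEP) = 455.0 / (12.5 − 6) = 455.0/6.5 = 70.0 mL/cmH2O.
τ = R × C = 11.471 × 0.07 L/cmH2O = 0.803 s.
Fraction remaining at end-expiration = e^(−Te/τ) = e^(−1.44/0.803) = 0.1664 → 16.64%.

16.6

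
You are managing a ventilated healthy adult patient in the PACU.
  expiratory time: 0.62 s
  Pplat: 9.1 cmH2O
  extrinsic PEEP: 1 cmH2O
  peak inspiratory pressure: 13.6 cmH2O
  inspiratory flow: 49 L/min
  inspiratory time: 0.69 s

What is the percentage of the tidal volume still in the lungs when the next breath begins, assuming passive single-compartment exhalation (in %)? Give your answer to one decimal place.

Flow: 49 L/min ÷ 60 = 0.8167 L/s.
Vt = flow × Ti = 0.8167 L/s × 0.69 s × 1000 mL/L = 563.52 mL.
R = (PIP − Pplat)/V̇ = (13.6 − 9.1) / 0.8167 = 4.5/0.8167 = 5.51 cmH2O·s/L.
C = Vt/(Pplat − PEEP) = 563.52 / (9.1 − 1) = 563.52/8.1 = 69.57 mL/cmH2O.
τ = R × C = 5.51 × 0.06957 L/cmH2O = 0.3833 s.
Fraction remaining at end-expiration = e^(−Te/τ) = e^(−0.62/0.3833) = 0.1984 → 19.84%.

19.8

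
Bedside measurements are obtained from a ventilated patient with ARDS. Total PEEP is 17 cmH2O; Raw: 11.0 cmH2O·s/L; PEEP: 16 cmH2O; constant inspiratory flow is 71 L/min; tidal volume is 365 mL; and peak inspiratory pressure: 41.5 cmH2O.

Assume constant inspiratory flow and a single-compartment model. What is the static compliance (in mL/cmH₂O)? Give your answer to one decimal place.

31.8

Flow: 71 L/min ÷ 60 = 1.1833 L/s.
Total PEEP = 17 cmH2O (set 16 + intrinsic 1); this is the baseline alveolar pressure.
Equation of motion (constant flow): PIP = Vt/C + R·V̇ + PEEP.
Vt/C = PIP − R·V̇ − PEEP = 41.5 − 11.0×1.1833 − 17 = 41.5 − 13.016 − 17 = 11.484 cmH2O.
C = Vt / 11.484 = 365 / 11.484 = 31.783 mL/cmH2O.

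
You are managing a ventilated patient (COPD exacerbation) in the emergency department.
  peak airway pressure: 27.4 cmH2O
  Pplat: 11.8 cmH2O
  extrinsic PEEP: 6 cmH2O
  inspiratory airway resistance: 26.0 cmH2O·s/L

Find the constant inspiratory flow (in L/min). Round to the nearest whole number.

36

flow = (PIP − Pplat) / Raw = (27.4 − 11.8) / 26.0 = 0.6 L/s × 60 = 36.0 L/min.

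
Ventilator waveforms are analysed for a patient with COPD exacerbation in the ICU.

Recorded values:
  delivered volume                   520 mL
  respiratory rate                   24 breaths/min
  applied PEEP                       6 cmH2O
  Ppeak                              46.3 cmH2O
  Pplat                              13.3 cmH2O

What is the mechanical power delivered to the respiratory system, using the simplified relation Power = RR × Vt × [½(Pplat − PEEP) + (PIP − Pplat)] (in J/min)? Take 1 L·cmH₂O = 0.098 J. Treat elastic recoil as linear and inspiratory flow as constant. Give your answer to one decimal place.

Per-breath work = Vt × [½(Pplat−PEEP) + (PIP−Pplat)] = 0.520 × [0.5×7.3 + 33.0] = 0.520 × 36.65 = 19.058 L·cmH2O.
Power = 24 × 19.058 = 457.39 L·cmH2O/min.
× 0.098 J/(L·cmH2O) → 44.824 J/min.

44.8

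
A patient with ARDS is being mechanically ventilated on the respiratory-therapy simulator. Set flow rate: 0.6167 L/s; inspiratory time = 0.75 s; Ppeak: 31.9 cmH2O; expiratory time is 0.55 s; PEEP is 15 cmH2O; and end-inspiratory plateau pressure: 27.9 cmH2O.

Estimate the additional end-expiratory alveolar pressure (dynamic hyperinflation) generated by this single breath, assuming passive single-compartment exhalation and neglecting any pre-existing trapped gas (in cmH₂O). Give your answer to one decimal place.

1.2

Vt = flow × Ti = 0.6167 L/s × 0.75 s × 1000 mL/L = 462.53 mL.
R = (PIP − Pplat)/V̇ = (31.9 − 27.9) / 0.6167 = 4.0/0.6167 = 6.486 cmH2O·s/L.
C = Vt/(Pplat − PEEP) = 462.53 / (27.9 − 15) = 462.53/12.9 = 35.855 mL/cmH2O.
τ = R × C = 6.486 × 0.03586 L/cmH2O = 0.2326 s.
Fraction remaining = e^(−Te/τ) = e^(−0.55/0.2326) = 0.09399; trapped volume = 462.53 × 0.09399 = 43.473 mL.
Additional alveolar pressure from trapping ≈ V_trapped / C = 43.473 / 35.855 = 1.212 cmH2O.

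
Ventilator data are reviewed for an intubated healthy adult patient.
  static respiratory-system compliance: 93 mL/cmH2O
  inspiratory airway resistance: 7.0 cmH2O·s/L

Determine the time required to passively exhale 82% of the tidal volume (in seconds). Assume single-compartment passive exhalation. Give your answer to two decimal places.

1.12

τ = R × C = 7.0 × 93 mL/cmH2O = 7.0 × 0.093 L/cmH2O = 0.651 s.
Exhaled fraction f = 1 − e^(−t/τ) → t = −τ·ln(1 − f) = −0.651·ln(0.18) = 1.116 s.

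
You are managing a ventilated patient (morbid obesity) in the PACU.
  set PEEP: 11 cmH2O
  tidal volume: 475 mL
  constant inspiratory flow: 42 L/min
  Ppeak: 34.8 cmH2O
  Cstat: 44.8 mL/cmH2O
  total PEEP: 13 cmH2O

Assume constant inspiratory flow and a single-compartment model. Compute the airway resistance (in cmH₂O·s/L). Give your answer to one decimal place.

Flow: 42 L/min ÷ 60 = 0.7 L/s.
Total PEEP = 13 cmH2O (set 11 + intrinsic 2); this is the baseline alveolar pressure.
Equation of motion (constant flow): PIP = Vt/C + R·V̇ + PEEP.
R·V̇ = PIP − Vt/C − PEEP = 34.8 − 475/44.8 − 13 = 34.8 − 10.603 − 13 = 11.197 cmH2O.
R = 11.197 / 0.7 = 15.996 cmH2O·s/L.

16.0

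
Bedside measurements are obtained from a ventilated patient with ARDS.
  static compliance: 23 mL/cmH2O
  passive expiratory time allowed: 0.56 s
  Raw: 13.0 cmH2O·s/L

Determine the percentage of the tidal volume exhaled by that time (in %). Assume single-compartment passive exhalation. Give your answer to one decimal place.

τ = R × C = 13.0 × 23 mL/cmH2O = 13.0 × 0.023 L/cmH2O = 0.299 s.
Passive exhalation: V(t)/V₀ = e^(−t/τ) = e^(−0.56/0.299) = 0.1537.
Fraction exhaled = 1 − 0.1537 = 0.8463 → 84.63%.

84.6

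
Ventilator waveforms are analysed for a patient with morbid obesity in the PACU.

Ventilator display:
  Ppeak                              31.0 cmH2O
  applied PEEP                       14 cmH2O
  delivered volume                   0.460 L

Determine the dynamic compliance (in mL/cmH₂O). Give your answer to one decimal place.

27.1

Dynamic compliance = Vt / (PIP − PEEP) = 460 / (31.0 − 14) = 460 / 17.0 = 27.059 mL/cmH2O.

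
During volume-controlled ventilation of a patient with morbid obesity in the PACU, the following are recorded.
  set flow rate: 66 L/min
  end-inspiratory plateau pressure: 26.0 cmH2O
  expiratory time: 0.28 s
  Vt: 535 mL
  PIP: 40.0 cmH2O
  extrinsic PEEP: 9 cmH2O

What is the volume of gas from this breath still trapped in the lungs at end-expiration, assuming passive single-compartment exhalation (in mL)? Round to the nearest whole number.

Flow: 66 L/min ÷ 60 = 1.1 L/s.
R = (PIP − Pplat)/V̇ = (40.0 − 26.0) / 1.1 = 14.0/1.1 = 12.727 cmH2O·s/L.
C = Vt/(Pplat − PEEP) = 535.0 / (26.0 − 9) = 535.0/17.0 = 31.471 mL/cmH2O.
τ = R × C = 12.727 × 0.03147 L/cmH2O = 0.4005 s.
Fraction remaining = e^(−Te/τ) = e^(−0.28/0.4005) = 0.497.
Trapped volume = 535.0 × 0.497 = 265.9 mL.

266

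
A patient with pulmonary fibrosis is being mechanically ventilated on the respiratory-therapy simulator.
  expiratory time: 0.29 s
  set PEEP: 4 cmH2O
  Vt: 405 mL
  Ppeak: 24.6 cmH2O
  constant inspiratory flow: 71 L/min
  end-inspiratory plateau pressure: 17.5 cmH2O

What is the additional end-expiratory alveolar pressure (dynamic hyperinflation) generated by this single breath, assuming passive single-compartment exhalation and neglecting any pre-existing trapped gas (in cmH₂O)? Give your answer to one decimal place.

2.7

Flow: 71 L/min ÷ 60 = 1.1833 L/s.
R = (PIP − Pplat)/V̇ = (24.6 − 17.5) / 1.1833 = 7.1/1.1833 = 6.0 cmH2O·s/L.
C = Vt/(Pplat − PEEP) = 405.0 / (17.5 − 4) = 405.0/13.5 = 30.0 mL/cmH2O.
τ = R × C = 6.0 × 0.03 L/cmH2O = 0.18 s.
Fraction remaining = e^(−Te/τ) = e^(−0.29/0.18) = 0.1997; trapped volume = 405.0 × 0.1997 = 80.879 mL.
Additional alveolar pressure from trapping ≈ V_trapped / C = 80.879 / 30.0 = 2.696 cmH2O.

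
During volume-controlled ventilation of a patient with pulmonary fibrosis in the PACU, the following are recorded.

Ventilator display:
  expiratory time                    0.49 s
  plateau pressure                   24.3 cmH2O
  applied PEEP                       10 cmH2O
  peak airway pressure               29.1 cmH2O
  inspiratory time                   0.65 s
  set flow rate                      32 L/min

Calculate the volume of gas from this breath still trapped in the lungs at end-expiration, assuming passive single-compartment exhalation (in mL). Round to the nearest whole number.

37

Flow: 32 L/min ÷ 60 = 0.5333 L/s.
Vt = flow × Ti = 0.5333 L/s × 0.65 s × 1000 mL/L = 346.65 mL.
R = (PIP − Pplat)/V̇ = (29.1 − 24.3) / 0.5333 = 4.8/0.5333 = 9.001 cmH2O·s/L.
C = Vt/(Pplat − PEEP) = 346.65 / (24.3 − 10) = 346.65/14.3 = 24.241 mL/cmH2O.
τ = R × C = 9.001 × 0.02424 L/cmH2O = 0.2182 s.
Fraction remaining = e^(−Te/τ) = e^(−0.49/0.2182) = 0.1059.
Trapped volume = 346.65 × 0.1059 = 36.71 mL.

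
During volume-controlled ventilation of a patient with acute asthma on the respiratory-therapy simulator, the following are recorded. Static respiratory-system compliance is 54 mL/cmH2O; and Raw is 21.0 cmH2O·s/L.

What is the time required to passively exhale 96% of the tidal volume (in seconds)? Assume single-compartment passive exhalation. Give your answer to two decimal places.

3.65

τ = R × C = 21.0 × 54 mL/cmH2O = 21.0 × 0.054 L/cmH2O = 1.134 s.
Exhaled fraction f = 1 − e^(−t/τ) → t = −τ·ln(1 − f) = −1.134·ln(0.04) = 3.65 s.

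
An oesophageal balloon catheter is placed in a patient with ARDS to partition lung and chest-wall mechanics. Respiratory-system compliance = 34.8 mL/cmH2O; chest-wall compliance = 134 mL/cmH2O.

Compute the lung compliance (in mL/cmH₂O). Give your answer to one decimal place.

1/CL = 1/Crs − 1/Ccw.
1/CL = 1/34.8 − 1/134 = 0.02127.
CL = 47.015 mL/cmH2O.

47.0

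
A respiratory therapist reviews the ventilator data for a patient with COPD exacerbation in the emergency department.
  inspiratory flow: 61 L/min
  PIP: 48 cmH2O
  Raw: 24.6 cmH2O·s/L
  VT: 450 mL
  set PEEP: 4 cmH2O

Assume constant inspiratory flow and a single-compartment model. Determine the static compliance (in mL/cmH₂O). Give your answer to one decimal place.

23.7

Flow: 61 L/min ÷ 60 = 1.0167 L/s.
Equation of motion (constant flow): PIP = Vt/C + R·V̇ + PEEP.
Vt/C = PIP − R·V̇ − PEEP = 48 − 24.6×1.0167 − 4 = 48 − 25.011 − 4 = 18.989 cmH2O.
C = Vt / 18.989 = 450 / 18.989 = 23.698 mL/cmH2O.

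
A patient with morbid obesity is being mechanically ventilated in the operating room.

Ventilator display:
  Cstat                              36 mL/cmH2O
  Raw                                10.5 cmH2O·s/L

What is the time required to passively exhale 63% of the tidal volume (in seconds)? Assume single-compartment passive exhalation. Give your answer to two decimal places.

τ = R × C = 10.5 × 36 mL/cmH2O = 10.5 × 0.036 L/cmH2O = 0.378 s.
Exhaled fraction f = 1 − e^(−t/τ) → t = −τ·ln(1 − f) = −0.378·ln(0.37) = 0.3758 s.

0.38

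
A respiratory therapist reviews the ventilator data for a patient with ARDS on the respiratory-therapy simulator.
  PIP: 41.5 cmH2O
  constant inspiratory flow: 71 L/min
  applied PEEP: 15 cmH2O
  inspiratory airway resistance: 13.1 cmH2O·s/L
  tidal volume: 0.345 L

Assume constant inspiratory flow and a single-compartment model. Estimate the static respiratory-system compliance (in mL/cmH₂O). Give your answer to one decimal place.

31.4

Flow: 71 L/min ÷ 60 = 1.1833 L/s.
Equation of motion (constant flow): PIP = Vt/C + R·V̇ + PEEP.
Vt/C = PIP − R·V̇ − PEEP = 41.5 − 13.1×1.1833 − 15 = 41.5 − 15.501 − 15 = 10.999 cmH2O.
C = Vt / 10.999 = 345 / 10.999 = 31.366 mL/cmH2O.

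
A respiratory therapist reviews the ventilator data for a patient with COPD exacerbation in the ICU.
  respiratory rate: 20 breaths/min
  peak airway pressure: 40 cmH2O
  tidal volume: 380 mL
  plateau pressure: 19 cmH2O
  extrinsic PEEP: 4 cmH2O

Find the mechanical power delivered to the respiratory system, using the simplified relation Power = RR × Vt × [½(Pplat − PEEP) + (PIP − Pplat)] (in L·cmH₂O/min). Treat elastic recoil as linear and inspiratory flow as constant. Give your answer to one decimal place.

216.6

Per-breath work = Vt × [½(Pplat−PEEP) + (PIP−Pplat)] = 0.380 × [0.5×15.0 + 21.0] = 0.380 × 28.5 = 10.83 L·cmH2O.
Power = 20 × 10.83 = 216.6 L·cmH2O/min.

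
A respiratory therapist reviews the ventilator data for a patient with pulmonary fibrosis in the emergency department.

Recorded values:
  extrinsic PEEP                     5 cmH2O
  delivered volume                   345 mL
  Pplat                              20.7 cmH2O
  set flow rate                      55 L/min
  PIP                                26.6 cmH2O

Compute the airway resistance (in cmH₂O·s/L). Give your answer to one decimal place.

6.4

Flow: 55 L/min ÷ 60 = 0.9167 L/s.
Raw = (PIP − Pplat) / flow = (26.6 − 20.7) / 0.9167 = 5.9 / 0.9167 = 6.436 cmH2O·s/L.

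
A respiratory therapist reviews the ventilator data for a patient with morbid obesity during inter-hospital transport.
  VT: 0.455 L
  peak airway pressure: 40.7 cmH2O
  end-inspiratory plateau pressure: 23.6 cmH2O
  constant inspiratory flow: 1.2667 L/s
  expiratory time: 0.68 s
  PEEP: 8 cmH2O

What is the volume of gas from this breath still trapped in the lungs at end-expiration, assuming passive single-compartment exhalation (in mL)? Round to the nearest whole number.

R = (PIP − Pplat)/V̇ = (40.7 − 23.6) / 1.2667 = 17.1/1.2667 = 13.5 cmH2O·s/L.
C = Vt/(Pplat − PEEP) = 455.0 / (23.6 − 8) = 455.0/15.6 = 29.167 mL/cmH2O.
τ = R × C = 13.5 × 0.02917 L/cmH2O = 0.3938 s.
Fraction remaining = e^(−Te/τ) = e^(−0.68/0.3938) = 0.1779.
Trapped volume = 455.0 × 0.1779 = 80.945 mL.

81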